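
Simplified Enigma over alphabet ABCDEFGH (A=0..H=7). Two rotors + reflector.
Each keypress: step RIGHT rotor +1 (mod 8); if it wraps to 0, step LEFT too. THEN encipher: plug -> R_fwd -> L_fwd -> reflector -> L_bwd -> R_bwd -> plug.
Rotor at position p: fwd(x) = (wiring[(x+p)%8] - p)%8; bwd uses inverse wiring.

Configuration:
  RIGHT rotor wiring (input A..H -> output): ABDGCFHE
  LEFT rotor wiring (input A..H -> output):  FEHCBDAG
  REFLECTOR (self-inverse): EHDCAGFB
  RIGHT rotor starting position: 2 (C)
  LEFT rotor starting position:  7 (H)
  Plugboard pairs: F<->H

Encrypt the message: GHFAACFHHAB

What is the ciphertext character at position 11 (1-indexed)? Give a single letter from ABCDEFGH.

Char 1 ('G'): step: R->3, L=7; G->plug->G->R->G->L->E->refl->A->L'->D->R'->A->plug->A
Char 2 ('H'): step: R->4, L=7; H->plug->F->R->F->L->C->refl->D->L'->E->R'->E->plug->E
Char 3 ('F'): step: R->5, L=7; F->plug->H->R->F->L->C->refl->D->L'->E->R'->E->plug->E
Char 4 ('A'): step: R->6, L=7; A->plug->A->R->B->L->G->refl->F->L'->C->R'->C->plug->C
Char 5 ('A'): step: R->7, L=7; A->plug->A->R->F->L->C->refl->D->L'->E->R'->D->plug->D
Char 6 ('C'): step: R->0, L->0 (L advanced); C->plug->C->R->D->L->C->refl->D->L'->F->R'->F->plug->H
Char 7 ('F'): step: R->1, L=0; F->plug->H->R->H->L->G->refl->F->L'->A->R'->A->plug->A
Char 8 ('H'): step: R->2, L=0; H->plug->F->R->C->L->H->refl->B->L'->E->R'->B->plug->B
Char 9 ('H'): step: R->3, L=0; H->plug->F->R->F->L->D->refl->C->L'->D->R'->A->plug->A
Char 10 ('A'): step: R->4, L=0; A->plug->A->R->G->L->A->refl->E->L'->B->R'->B->plug->B
Char 11 ('B'): step: R->5, L=0; B->plug->B->R->C->L->H->refl->B->L'->E->R'->E->plug->E

E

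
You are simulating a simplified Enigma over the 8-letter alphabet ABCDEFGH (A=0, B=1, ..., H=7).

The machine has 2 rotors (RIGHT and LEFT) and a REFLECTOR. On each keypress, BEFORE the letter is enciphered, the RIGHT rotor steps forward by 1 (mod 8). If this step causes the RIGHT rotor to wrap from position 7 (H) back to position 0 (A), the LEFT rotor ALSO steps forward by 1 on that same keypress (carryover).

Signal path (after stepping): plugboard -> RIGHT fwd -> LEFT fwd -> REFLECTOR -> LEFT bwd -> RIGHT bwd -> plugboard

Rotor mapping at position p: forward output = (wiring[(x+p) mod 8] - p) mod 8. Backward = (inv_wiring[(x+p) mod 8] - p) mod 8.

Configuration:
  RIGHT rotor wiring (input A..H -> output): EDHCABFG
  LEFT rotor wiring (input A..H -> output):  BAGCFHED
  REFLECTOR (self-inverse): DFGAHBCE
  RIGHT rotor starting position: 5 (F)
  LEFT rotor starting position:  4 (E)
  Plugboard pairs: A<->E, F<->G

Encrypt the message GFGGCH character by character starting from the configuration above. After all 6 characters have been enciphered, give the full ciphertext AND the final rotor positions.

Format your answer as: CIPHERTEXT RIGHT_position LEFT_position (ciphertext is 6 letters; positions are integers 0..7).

Char 1 ('G'): step: R->6, L=4; G->plug->F->R->E->L->F->refl->B->L'->A->R'->B->plug->B
Char 2 ('F'): step: R->7, L=4; F->plug->G->R->C->L->A->refl->D->L'->B->R'->F->plug->G
Char 3 ('G'): step: R->0, L->5 (L advanced); G->plug->F->R->B->L->H->refl->E->L'->D->R'->B->plug->B
Char 4 ('G'): step: R->1, L=5; G->plug->F->R->E->L->D->refl->A->L'->H->R'->D->plug->D
Char 5 ('C'): step: R->2, L=5; C->plug->C->R->G->L->F->refl->B->L'->F->R'->A->plug->E
Char 6 ('H'): step: R->3, L=5; H->plug->H->R->E->L->D->refl->A->L'->H->R'->A->plug->E
Final: ciphertext=BGBDEE, RIGHT=3, LEFT=5

Answer: BGBDEE 3 5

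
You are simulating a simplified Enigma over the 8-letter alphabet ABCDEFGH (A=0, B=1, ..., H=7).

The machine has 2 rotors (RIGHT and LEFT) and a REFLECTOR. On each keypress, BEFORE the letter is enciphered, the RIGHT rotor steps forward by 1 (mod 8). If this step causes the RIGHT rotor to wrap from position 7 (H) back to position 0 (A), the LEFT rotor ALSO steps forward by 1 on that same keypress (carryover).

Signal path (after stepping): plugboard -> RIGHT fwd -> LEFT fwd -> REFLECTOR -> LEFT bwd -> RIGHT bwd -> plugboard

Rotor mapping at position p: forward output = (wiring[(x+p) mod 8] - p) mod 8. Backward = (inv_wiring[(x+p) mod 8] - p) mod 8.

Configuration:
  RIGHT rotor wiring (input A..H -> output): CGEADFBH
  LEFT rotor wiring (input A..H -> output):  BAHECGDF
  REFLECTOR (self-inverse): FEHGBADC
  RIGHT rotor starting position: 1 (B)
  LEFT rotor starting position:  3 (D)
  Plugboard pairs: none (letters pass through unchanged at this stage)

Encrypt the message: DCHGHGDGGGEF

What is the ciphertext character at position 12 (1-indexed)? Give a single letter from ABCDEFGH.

Char 1 ('D'): step: R->2, L=3; D->plug->D->R->D->L->A->refl->F->L'->G->R'->B->plug->B
Char 2 ('C'): step: R->3, L=3; C->plug->C->R->C->L->D->refl->G->L'->F->R'->A->plug->A
Char 3 ('H'): step: R->4, L=3; H->plug->H->R->E->L->C->refl->H->L'->B->R'->B->plug->B
Char 4 ('G'): step: R->5, L=3; G->plug->G->R->D->L->A->refl->F->L'->G->R'->H->plug->H
Char 5 ('H'): step: R->6, L=3; H->plug->H->R->H->L->E->refl->B->L'->A->R'->D->plug->D
Char 6 ('G'): step: R->7, L=3; G->plug->G->R->G->L->F->refl->A->L'->D->R'->B->plug->B
Char 7 ('D'): step: R->0, L->4 (L advanced); D->plug->D->R->A->L->G->refl->D->L'->G->R'->B->plug->B
Char 8 ('G'): step: R->1, L=4; G->plug->G->R->G->L->D->refl->G->L'->A->R'->F->plug->F
Char 9 ('G'): step: R->2, L=4; G->plug->G->R->A->L->G->refl->D->L'->G->R'->B->plug->B
Char 10 ('G'): step: R->3, L=4; G->plug->G->R->D->L->B->refl->E->L'->F->R'->A->plug->A
Char 11 ('E'): step: R->4, L=4; E->plug->E->R->G->L->D->refl->G->L'->A->R'->G->plug->G
Char 12 ('F'): step: R->5, L=4; F->plug->F->R->H->L->A->refl->F->L'->E->R'->B->plug->B

B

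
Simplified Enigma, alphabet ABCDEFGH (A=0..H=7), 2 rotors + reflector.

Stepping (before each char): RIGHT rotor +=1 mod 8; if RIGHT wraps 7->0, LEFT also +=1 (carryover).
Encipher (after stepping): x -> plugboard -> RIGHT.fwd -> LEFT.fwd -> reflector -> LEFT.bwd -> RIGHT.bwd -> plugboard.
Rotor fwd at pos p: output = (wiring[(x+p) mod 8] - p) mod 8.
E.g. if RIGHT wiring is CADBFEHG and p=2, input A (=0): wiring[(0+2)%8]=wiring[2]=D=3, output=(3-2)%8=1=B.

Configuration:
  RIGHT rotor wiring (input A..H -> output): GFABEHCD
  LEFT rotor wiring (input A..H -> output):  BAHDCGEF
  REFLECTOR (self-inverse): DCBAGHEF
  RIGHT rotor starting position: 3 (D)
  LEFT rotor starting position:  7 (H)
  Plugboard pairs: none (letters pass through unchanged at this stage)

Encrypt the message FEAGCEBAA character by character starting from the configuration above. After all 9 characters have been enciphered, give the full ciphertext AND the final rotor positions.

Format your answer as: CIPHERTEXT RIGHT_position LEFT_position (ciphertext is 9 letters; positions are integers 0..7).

Char 1 ('F'): step: R->4, L=7; F->plug->F->R->B->L->C->refl->B->L'->C->R'->E->plug->E
Char 2 ('E'): step: R->5, L=7; E->plug->E->R->A->L->G->refl->E->L'->E->R'->G->plug->G
Char 3 ('A'): step: R->6, L=7; A->plug->A->R->E->L->E->refl->G->L'->A->R'->C->plug->C
Char 4 ('G'): step: R->7, L=7; G->plug->G->R->A->L->G->refl->E->L'->E->R'->A->plug->A
Char 5 ('C'): step: R->0, L->0 (L advanced); C->plug->C->R->A->L->B->refl->C->L'->E->R'->E->plug->E
Char 6 ('E'): step: R->1, L=0; E->plug->E->R->G->L->E->refl->G->L'->F->R'->H->plug->H
Char 7 ('B'): step: R->2, L=0; B->plug->B->R->H->L->F->refl->H->L'->C->R'->C->plug->C
Char 8 ('A'): step: R->3, L=0; A->plug->A->R->G->L->E->refl->G->L'->F->R'->H->plug->H
Char 9 ('A'): step: R->4, L=0; A->plug->A->R->A->L->B->refl->C->L'->E->R'->G->plug->G
Final: ciphertext=EGCAEHCHG, RIGHT=4, LEFT=0

Answer: EGCAEHCHG 4 0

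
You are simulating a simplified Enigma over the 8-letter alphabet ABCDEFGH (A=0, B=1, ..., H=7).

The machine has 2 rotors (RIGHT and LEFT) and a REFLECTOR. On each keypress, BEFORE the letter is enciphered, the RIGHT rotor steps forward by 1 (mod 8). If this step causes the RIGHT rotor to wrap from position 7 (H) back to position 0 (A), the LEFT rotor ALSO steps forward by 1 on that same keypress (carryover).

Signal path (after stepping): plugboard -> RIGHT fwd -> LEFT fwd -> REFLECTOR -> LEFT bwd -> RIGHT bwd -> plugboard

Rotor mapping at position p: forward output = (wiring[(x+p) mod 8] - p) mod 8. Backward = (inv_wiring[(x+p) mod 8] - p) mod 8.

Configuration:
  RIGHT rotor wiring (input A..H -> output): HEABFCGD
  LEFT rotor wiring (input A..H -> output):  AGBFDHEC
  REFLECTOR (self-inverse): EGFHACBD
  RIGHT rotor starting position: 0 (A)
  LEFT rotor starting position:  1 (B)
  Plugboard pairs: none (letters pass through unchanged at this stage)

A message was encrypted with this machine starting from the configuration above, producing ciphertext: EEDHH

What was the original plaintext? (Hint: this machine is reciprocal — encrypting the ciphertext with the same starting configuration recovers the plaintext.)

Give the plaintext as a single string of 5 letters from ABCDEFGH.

Answer: GAEDF

Derivation:
Char 1 ('E'): step: R->1, L=1; E->plug->E->R->B->L->A->refl->E->L'->C->R'->G->plug->G
Char 2 ('E'): step: R->2, L=1; E->plug->E->R->E->L->G->refl->B->L'->G->R'->A->plug->A
Char 3 ('D'): step: R->3, L=1; D->plug->D->R->D->L->C->refl->F->L'->A->R'->E->plug->E
Char 4 ('H'): step: R->4, L=1; H->plug->H->R->F->L->D->refl->H->L'->H->R'->D->plug->D
Char 5 ('H'): step: R->5, L=1; H->plug->H->R->A->L->F->refl->C->L'->D->R'->F->plug->F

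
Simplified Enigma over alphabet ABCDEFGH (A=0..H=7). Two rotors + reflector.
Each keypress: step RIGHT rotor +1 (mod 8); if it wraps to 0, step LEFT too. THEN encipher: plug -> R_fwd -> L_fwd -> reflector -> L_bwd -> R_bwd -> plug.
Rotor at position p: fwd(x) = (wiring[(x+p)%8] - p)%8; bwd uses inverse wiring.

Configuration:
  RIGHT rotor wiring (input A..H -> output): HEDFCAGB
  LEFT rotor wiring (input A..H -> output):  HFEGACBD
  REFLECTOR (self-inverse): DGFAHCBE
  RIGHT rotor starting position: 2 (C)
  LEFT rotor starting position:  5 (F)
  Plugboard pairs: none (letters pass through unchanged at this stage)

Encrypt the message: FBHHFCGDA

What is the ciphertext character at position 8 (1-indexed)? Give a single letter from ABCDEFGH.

Char 1 ('F'): step: R->3, L=5; F->plug->F->R->E->L->A->refl->D->L'->H->R'->B->plug->B
Char 2 ('B'): step: R->4, L=5; B->plug->B->R->E->L->A->refl->D->L'->H->R'->G->plug->G
Char 3 ('H'): step: R->5, L=5; H->plug->H->R->F->L->H->refl->E->L'->B->R'->B->plug->B
Char 4 ('H'): step: R->6, L=5; H->plug->H->R->C->L->G->refl->B->L'->G->R'->D->plug->D
Char 5 ('F'): step: R->7, L=5; F->plug->F->R->D->L->C->refl->F->L'->A->R'->B->plug->B
Char 6 ('C'): step: R->0, L->6 (L advanced); C->plug->C->R->D->L->H->refl->E->L'->H->R'->A->plug->A
Char 7 ('G'): step: R->1, L=6; G->plug->G->R->A->L->D->refl->A->L'->F->R'->F->plug->F
Char 8 ('D'): step: R->2, L=6; D->plug->D->R->G->L->C->refl->F->L'->B->R'->A->plug->A

A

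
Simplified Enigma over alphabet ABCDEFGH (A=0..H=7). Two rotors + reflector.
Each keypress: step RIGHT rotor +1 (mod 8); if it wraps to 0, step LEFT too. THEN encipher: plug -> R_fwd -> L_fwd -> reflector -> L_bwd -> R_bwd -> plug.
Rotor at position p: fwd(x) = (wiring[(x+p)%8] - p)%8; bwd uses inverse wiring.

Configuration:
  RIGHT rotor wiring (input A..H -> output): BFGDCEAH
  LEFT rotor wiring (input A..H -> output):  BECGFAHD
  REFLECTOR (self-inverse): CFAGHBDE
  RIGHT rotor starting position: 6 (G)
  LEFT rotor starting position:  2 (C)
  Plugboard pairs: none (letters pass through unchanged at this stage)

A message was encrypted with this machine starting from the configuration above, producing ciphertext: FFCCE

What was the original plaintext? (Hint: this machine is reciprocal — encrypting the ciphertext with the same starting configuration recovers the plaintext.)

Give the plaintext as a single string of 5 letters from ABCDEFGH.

Answer: BAGFC

Derivation:
Char 1 ('F'): step: R->7, L=2; F->plug->F->R->D->L->G->refl->D->L'->C->R'->B->plug->B
Char 2 ('F'): step: R->0, L->3 (L advanced); F->plug->F->R->E->L->A->refl->C->L'->B->R'->A->plug->A
Char 3 ('C'): step: R->1, L=3; C->plug->C->R->C->L->F->refl->B->L'->G->R'->G->plug->G
Char 4 ('C'): step: R->2, L=3; C->plug->C->R->A->L->D->refl->G->L'->F->R'->F->plug->F
Char 5 ('E'): step: R->3, L=3; E->plug->E->R->E->L->A->refl->C->L'->B->R'->C->plug->C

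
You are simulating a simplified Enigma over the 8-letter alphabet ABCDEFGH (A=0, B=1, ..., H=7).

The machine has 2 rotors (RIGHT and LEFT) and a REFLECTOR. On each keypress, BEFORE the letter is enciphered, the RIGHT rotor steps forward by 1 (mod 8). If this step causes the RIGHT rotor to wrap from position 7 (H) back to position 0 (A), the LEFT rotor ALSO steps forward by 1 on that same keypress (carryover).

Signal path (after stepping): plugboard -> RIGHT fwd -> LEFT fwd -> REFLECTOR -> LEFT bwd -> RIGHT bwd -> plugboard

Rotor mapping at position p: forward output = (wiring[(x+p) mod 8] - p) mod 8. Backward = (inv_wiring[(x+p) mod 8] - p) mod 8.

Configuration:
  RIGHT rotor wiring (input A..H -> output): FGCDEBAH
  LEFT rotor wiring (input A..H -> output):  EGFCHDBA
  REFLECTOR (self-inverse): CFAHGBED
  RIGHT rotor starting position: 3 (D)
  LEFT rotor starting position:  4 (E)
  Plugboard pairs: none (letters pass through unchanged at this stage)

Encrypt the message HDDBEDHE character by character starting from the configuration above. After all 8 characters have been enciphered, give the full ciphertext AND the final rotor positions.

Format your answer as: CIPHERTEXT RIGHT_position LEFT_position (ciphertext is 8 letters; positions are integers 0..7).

Char 1 ('H'): step: R->4, L=4; H->plug->H->R->H->L->G->refl->E->L'->D->R'->D->plug->D
Char 2 ('D'): step: R->5, L=4; D->plug->D->R->A->L->D->refl->H->L'->B->R'->E->plug->E
Char 3 ('D'): step: R->6, L=4; D->plug->D->R->A->L->D->refl->H->L'->B->R'->B->plug->B
Char 4 ('B'): step: R->7, L=4; B->plug->B->R->G->L->B->refl->F->L'->C->R'->G->plug->G
Char 5 ('E'): step: R->0, L->5 (L advanced); E->plug->E->R->E->L->B->refl->F->L'->G->R'->B->plug->B
Char 6 ('D'): step: R->1, L=5; D->plug->D->R->D->L->H->refl->D->L'->C->R'->C->plug->C
Char 7 ('H'): step: R->2, L=5; H->plug->H->R->E->L->B->refl->F->L'->G->R'->E->plug->E
Char 8 ('E'): step: R->3, L=5; E->plug->E->R->E->L->B->refl->F->L'->G->R'->C->plug->C
Final: ciphertext=DEBGBCEC, RIGHT=3, LEFT=5

Answer: DEBGBCEC 3 5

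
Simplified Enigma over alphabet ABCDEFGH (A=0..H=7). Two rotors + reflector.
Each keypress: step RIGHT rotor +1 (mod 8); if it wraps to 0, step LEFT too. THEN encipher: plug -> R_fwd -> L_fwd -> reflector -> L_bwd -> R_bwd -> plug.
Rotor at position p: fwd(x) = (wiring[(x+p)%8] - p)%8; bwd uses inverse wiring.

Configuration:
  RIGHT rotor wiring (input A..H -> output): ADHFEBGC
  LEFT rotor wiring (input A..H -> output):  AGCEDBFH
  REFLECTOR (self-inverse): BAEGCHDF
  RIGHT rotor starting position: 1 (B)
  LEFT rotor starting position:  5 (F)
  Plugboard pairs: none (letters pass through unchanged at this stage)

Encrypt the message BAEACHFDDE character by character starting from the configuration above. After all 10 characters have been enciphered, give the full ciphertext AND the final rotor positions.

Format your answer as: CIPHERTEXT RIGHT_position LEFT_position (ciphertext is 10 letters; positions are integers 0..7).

Char 1 ('B'): step: R->2, L=5; B->plug->B->R->D->L->D->refl->G->L'->H->R'->D->plug->D
Char 2 ('A'): step: R->3, L=5; A->plug->A->R->C->L->C->refl->E->L'->A->R'->G->plug->G
Char 3 ('E'): step: R->4, L=5; E->plug->E->R->E->L->B->refl->A->L'->B->R'->H->plug->H
Char 4 ('A'): step: R->5, L=5; A->plug->A->R->E->L->B->refl->A->L'->B->R'->B->plug->B
Char 5 ('C'): step: R->6, L=5; C->plug->C->R->C->L->C->refl->E->L'->A->R'->A->plug->A
Char 6 ('H'): step: R->7, L=5; H->plug->H->R->H->L->G->refl->D->L'->D->R'->A->plug->A
Char 7 ('F'): step: R->0, L->6 (L advanced); F->plug->F->R->B->L->B->refl->A->L'->D->R'->B->plug->B
Char 8 ('D'): step: R->1, L=6; D->plug->D->R->D->L->A->refl->B->L'->B->R'->G->plug->G
Char 9 ('D'): step: R->2, L=6; D->plug->D->R->H->L->D->refl->G->L'->F->R'->A->plug->A
Char 10 ('E'): step: R->3, L=6; E->plug->E->R->H->L->D->refl->G->L'->F->R'->F->plug->F
Final: ciphertext=DGHBAABGAF, RIGHT=3, LEFT=6

Answer: DGHBAABGAF 3 6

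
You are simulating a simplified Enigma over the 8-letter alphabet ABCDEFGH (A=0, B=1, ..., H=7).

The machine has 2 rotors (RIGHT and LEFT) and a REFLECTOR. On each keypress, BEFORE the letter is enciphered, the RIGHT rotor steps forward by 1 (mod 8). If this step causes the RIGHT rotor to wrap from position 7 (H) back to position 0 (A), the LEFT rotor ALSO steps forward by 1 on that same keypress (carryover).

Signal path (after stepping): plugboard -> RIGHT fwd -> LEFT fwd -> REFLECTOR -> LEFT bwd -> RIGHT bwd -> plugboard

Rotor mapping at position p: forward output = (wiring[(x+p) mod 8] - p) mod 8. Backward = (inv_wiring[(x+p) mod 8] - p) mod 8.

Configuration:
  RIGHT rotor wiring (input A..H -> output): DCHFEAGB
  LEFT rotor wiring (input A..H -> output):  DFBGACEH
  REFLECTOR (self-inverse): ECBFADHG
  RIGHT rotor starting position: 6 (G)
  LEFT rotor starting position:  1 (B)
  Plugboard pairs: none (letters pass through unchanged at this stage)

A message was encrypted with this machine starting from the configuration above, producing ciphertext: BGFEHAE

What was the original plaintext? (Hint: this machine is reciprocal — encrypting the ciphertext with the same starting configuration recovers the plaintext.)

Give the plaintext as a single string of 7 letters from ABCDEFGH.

Char 1 ('B'): step: R->7, L=1; B->plug->B->R->E->L->B->refl->C->L'->H->R'->H->plug->H
Char 2 ('G'): step: R->0, L->2 (L advanced); G->plug->G->R->G->L->B->refl->C->L'->E->R'->E->plug->E
Char 3 ('F'): step: R->1, L=2; F->plug->F->R->F->L->F->refl->D->L'->H->R'->E->plug->E
Char 4 ('E'): step: R->2, L=2; E->plug->E->R->E->L->C->refl->B->L'->G->R'->D->plug->D
Char 5 ('H'): step: R->3, L=2; H->plug->H->R->E->L->C->refl->B->L'->G->R'->E->plug->E
Char 6 ('A'): step: R->4, L=2; A->plug->A->R->A->L->H->refl->G->L'->C->R'->C->plug->C
Char 7 ('E'): step: R->5, L=2; E->plug->E->R->F->L->F->refl->D->L'->H->R'->H->plug->H

Answer: HEEDECH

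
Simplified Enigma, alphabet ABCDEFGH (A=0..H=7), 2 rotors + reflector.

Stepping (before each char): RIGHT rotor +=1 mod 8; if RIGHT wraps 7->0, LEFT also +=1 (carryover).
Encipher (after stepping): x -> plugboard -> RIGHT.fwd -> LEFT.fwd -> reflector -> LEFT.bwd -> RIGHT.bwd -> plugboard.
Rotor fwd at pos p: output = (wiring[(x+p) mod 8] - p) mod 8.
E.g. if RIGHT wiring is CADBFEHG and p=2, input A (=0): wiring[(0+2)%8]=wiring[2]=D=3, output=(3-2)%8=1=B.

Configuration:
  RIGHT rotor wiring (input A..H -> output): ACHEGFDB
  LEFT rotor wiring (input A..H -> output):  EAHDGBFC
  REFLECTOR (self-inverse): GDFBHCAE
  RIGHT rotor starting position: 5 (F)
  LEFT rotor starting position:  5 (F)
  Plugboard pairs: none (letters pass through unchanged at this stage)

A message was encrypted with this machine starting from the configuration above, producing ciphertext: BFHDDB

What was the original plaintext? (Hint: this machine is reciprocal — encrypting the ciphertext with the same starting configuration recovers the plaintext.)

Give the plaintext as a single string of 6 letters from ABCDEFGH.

Char 1 ('B'): step: R->6, L=5; B->plug->B->R->D->L->H->refl->E->L'->A->R'->G->plug->G
Char 2 ('F'): step: R->7, L=5; F->plug->F->R->H->L->B->refl->D->L'->E->R'->H->plug->H
Char 3 ('H'): step: R->0, L->6 (L advanced); H->plug->H->R->B->L->E->refl->H->L'->A->R'->A->plug->A
Char 4 ('D'): step: R->1, L=6; D->plug->D->R->F->L->F->refl->C->L'->D->R'->C->plug->C
Char 5 ('D'): step: R->2, L=6; D->plug->D->R->D->L->C->refl->F->L'->F->R'->A->plug->A
Char 6 ('B'): step: R->3, L=6; B->plug->B->R->D->L->C->refl->F->L'->F->R'->F->plug->F

Answer: GHACAF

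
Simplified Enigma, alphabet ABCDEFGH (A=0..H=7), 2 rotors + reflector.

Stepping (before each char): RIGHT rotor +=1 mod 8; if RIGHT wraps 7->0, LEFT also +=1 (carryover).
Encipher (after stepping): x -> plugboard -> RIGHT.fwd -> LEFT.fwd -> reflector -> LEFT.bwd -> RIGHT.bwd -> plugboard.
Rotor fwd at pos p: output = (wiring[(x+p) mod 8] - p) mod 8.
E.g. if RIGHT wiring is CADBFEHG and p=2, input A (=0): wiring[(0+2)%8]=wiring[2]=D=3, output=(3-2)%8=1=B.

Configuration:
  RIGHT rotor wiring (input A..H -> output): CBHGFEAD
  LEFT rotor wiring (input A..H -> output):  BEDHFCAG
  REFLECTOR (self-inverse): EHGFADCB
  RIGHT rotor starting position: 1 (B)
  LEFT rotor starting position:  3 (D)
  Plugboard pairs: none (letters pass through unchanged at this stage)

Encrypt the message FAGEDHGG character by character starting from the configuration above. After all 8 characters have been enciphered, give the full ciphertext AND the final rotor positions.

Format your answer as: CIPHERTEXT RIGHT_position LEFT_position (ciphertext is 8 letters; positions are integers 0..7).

Char 1 ('F'): step: R->2, L=3; F->plug->F->R->B->L->C->refl->G->L'->F->R'->A->plug->A
Char 2 ('A'): step: R->3, L=3; A->plug->A->R->D->L->F->refl->D->L'->E->R'->H->plug->H
Char 3 ('G'): step: R->4, L=3; G->plug->G->R->D->L->F->refl->D->L'->E->R'->C->plug->C
Char 4 ('E'): step: R->5, L=3; E->plug->E->R->E->L->D->refl->F->L'->D->R'->B->plug->B
Char 5 ('D'): step: R->6, L=3; D->plug->D->R->D->L->F->refl->D->L'->E->R'->C->plug->C
Char 6 ('H'): step: R->7, L=3; H->plug->H->R->B->L->C->refl->G->L'->F->R'->G->plug->G
Char 7 ('G'): step: R->0, L->4 (L advanced); G->plug->G->R->A->L->B->refl->H->L'->G->R'->D->plug->D
Char 8 ('G'): step: R->1, L=4; G->plug->G->R->C->L->E->refl->A->L'->F->R'->C->plug->C
Final: ciphertext=AHCBCGDC, RIGHT=1, LEFT=4

Answer: AHCBCGDC 1 4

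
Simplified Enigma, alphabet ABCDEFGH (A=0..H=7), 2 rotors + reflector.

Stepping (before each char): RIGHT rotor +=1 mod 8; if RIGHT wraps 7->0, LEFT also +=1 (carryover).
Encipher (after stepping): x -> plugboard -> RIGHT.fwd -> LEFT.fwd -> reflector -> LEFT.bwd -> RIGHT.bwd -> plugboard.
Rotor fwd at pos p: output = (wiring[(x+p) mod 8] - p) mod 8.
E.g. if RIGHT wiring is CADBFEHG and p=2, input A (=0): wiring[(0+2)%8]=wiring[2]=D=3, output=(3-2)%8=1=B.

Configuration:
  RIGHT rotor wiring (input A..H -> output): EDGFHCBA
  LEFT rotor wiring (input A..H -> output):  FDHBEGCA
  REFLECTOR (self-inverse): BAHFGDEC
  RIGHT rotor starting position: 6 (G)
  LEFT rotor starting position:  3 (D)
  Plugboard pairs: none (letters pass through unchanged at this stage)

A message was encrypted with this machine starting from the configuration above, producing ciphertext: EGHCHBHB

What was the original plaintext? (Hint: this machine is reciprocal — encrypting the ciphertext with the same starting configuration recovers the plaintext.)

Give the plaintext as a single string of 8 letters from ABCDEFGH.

Char 1 ('E'): step: R->7, L=3; E->plug->E->R->G->L->A->refl->B->L'->B->R'->A->plug->A
Char 2 ('G'): step: R->0, L->4 (L advanced); G->plug->G->R->B->L->C->refl->H->L'->F->R'->D->plug->D
Char 3 ('H'): step: R->1, L=4; H->plug->H->R->D->L->E->refl->G->L'->C->R'->A->plug->A
Char 4 ('C'): step: R->2, L=4; C->plug->C->R->F->L->H->refl->C->L'->B->R'->H->plug->H
Char 5 ('H'): step: R->3, L=4; H->plug->H->R->D->L->E->refl->G->L'->C->R'->A->plug->A
Char 6 ('B'): step: R->4, L=4; B->plug->B->R->G->L->D->refl->F->L'->H->R'->F->plug->F
Char 7 ('H'): step: R->5, L=4; H->plug->H->R->C->L->G->refl->E->L'->D->R'->C->plug->C
Char 8 ('B'): step: R->6, L=4; B->plug->B->R->C->L->G->refl->E->L'->D->R'->A->plug->A

Answer: ADAHAFCA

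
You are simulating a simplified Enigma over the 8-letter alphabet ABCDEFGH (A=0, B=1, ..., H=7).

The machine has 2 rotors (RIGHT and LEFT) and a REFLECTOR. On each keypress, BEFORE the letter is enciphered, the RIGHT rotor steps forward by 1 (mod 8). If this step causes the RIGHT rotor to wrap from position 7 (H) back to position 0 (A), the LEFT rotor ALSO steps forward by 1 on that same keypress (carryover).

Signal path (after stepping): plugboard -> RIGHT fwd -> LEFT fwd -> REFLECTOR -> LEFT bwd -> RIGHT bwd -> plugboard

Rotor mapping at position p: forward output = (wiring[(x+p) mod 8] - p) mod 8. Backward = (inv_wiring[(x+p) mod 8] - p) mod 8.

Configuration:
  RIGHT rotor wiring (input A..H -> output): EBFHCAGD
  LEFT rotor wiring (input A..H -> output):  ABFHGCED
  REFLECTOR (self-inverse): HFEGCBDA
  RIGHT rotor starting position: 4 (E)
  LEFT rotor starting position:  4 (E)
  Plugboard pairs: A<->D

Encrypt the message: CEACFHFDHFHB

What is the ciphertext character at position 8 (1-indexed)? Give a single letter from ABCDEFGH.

Char 1 ('C'): step: R->5, L=4; C->plug->C->R->G->L->B->refl->F->L'->F->R'->H->plug->H
Char 2 ('E'): step: R->6, L=4; E->plug->E->R->H->L->D->refl->G->L'->B->R'->F->plug->F
Char 3 ('A'): step: R->7, L=4; A->plug->D->R->G->L->B->refl->F->L'->F->R'->B->plug->B
Char 4 ('C'): step: R->0, L->5 (L advanced); C->plug->C->R->F->L->A->refl->H->L'->B->R'->B->plug->B
Char 5 ('F'): step: R->1, L=5; F->plug->F->R->F->L->A->refl->H->L'->B->R'->D->plug->A
Char 6 ('H'): step: R->2, L=5; H->plug->H->R->H->L->B->refl->F->L'->A->R'->C->plug->C
Char 7 ('F'): step: R->3, L=5; F->plug->F->R->B->L->H->refl->A->L'->F->R'->C->plug->C
Char 8 ('D'): step: R->4, L=5; D->plug->A->R->G->L->C->refl->E->L'->E->R'->B->plug->B

B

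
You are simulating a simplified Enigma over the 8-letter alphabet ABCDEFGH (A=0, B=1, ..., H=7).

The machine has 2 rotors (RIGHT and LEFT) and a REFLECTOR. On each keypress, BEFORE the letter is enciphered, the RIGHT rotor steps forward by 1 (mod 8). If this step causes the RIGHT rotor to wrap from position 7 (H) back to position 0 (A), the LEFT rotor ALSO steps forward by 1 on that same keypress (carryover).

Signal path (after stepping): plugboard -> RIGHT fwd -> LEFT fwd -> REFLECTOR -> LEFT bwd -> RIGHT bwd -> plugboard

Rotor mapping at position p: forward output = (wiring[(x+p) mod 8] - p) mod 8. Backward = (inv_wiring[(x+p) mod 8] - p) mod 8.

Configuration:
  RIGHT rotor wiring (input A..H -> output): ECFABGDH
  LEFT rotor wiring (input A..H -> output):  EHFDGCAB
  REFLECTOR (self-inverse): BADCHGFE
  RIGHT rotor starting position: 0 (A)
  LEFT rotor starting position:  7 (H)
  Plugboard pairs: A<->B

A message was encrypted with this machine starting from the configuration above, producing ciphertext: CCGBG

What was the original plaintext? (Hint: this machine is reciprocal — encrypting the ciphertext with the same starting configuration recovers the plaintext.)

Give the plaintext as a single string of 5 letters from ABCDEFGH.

Char 1 ('C'): step: R->1, L=7; C->plug->C->R->H->L->B->refl->A->L'->C->R'->F->plug->F
Char 2 ('C'): step: R->2, L=7; C->plug->C->R->H->L->B->refl->A->L'->C->R'->G->plug->G
Char 3 ('G'): step: R->3, L=7; G->plug->G->R->H->L->B->refl->A->L'->C->R'->H->plug->H
Char 4 ('B'): step: R->4, L=7; B->plug->A->R->F->L->H->refl->E->L'->E->R'->H->plug->H
Char 5 ('G'): step: R->5, L=7; G->plug->G->R->D->L->G->refl->F->L'->B->R'->A->plug->B

Answer: FGHHB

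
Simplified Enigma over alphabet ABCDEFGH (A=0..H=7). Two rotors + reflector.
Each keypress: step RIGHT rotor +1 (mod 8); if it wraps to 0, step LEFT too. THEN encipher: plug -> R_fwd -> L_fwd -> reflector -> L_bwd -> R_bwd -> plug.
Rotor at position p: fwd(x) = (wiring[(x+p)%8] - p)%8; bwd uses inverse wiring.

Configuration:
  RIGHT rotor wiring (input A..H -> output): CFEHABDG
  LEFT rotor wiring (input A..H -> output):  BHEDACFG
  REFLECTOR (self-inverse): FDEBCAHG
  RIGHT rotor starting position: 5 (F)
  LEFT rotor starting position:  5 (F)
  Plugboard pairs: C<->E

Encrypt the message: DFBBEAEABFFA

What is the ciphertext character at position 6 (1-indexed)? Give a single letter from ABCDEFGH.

Char 1 ('D'): step: R->6, L=5; D->plug->D->R->H->L->D->refl->B->L'->C->R'->G->plug->G
Char 2 ('F'): step: R->7, L=5; F->plug->F->R->B->L->A->refl->F->L'->A->R'->E->plug->C
Char 3 ('B'): step: R->0, L->6 (L advanced); B->plug->B->R->F->L->F->refl->A->L'->B->R'->F->plug->F
Char 4 ('B'): step: R->1, L=6; B->plug->B->R->D->L->B->refl->D->L'->C->R'->F->plug->F
Char 5 ('E'): step: R->2, L=6; E->plug->C->R->G->L->C->refl->E->L'->H->R'->D->plug->D
Char 6 ('A'): step: R->3, L=6; A->plug->A->R->E->L->G->refl->H->L'->A->R'->D->plug->D

D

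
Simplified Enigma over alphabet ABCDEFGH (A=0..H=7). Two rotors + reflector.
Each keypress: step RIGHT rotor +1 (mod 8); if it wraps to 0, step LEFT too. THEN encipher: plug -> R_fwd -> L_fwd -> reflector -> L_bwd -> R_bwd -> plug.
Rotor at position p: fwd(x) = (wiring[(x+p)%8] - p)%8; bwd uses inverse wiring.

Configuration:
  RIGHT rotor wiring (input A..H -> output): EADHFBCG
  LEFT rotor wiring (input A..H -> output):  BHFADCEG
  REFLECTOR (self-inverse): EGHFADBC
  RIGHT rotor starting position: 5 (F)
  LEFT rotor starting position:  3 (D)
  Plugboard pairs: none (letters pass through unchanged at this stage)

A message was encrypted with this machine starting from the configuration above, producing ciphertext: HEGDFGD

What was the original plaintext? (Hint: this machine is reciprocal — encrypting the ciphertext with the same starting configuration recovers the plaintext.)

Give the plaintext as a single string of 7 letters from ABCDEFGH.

Answer: EDDGBAG

Derivation:
Char 1 ('H'): step: R->6, L=3; H->plug->H->R->D->L->B->refl->G->L'->F->R'->E->plug->E
Char 2 ('E'): step: R->7, L=3; E->plug->E->R->A->L->F->refl->D->L'->E->R'->D->plug->D
Char 3 ('G'): step: R->0, L->4 (L advanced); G->plug->G->R->C->L->A->refl->E->L'->H->R'->D->plug->D
Char 4 ('D'): step: R->1, L=4; D->plug->D->R->E->L->F->refl->D->L'->F->R'->G->plug->G
Char 5 ('F'): step: R->2, L=4; F->plug->F->R->E->L->F->refl->D->L'->F->R'->B->plug->B
Char 6 ('G'): step: R->3, L=4; G->plug->G->R->F->L->D->refl->F->L'->E->R'->A->plug->A
Char 7 ('D'): step: R->4, L=4; D->plug->D->R->C->L->A->refl->E->L'->H->R'->G->plug->G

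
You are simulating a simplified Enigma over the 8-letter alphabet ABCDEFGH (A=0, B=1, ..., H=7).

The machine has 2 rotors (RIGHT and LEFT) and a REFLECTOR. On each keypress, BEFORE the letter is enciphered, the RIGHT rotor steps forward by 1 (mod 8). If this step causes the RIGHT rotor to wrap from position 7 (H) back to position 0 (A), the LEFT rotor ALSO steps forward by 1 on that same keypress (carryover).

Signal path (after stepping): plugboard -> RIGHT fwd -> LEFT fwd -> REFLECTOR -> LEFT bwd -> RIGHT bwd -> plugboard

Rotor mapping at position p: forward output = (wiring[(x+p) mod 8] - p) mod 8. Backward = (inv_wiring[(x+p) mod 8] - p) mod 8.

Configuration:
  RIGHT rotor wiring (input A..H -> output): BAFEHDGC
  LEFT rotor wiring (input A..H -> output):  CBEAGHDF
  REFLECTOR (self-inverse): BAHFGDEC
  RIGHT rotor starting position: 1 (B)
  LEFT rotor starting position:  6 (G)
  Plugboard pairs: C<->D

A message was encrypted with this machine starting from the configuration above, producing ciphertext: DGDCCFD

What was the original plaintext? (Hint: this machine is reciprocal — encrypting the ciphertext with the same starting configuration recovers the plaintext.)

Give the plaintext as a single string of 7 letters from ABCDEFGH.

Answer: CAFHBAH

Derivation:
Char 1 ('D'): step: R->2, L=6; D->plug->C->R->F->L->C->refl->H->L'->B->R'->D->plug->C
Char 2 ('G'): step: R->3, L=6; G->plug->G->R->F->L->C->refl->H->L'->B->R'->A->plug->A
Char 3 ('D'): step: R->4, L=6; D->plug->C->R->C->L->E->refl->G->L'->E->R'->F->plug->F
Char 4 ('C'): step: R->5, L=6; C->plug->D->R->E->L->G->refl->E->L'->C->R'->H->plug->H
Char 5 ('C'): step: R->6, L=6; C->plug->D->R->C->L->E->refl->G->L'->E->R'->B->plug->B
Char 6 ('F'): step: R->7, L=6; F->plug->F->R->A->L->F->refl->D->L'->D->R'->A->plug->A
Char 7 ('D'): step: R->0, L->7 (L advanced); D->plug->C->R->F->L->H->refl->C->L'->C->R'->H->plug->H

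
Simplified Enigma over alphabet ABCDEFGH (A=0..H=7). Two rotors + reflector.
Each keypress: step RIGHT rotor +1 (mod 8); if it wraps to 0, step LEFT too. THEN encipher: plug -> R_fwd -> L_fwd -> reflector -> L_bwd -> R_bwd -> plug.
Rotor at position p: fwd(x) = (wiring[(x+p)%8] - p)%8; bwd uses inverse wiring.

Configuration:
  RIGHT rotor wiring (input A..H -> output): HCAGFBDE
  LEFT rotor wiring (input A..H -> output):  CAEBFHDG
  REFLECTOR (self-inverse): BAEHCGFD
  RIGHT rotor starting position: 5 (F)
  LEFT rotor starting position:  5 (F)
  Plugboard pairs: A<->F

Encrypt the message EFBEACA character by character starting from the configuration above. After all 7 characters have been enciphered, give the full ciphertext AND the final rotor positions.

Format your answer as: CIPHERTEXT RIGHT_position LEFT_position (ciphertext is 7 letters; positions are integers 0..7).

Answer: GHGDCHB 4 6

Derivation:
Char 1 ('E'): step: R->6, L=5; E->plug->E->R->C->L->B->refl->A->L'->H->R'->G->plug->G
Char 2 ('F'): step: R->7, L=5; F->plug->A->R->F->L->H->refl->D->L'->E->R'->H->plug->H
Char 3 ('B'): step: R->0, L->6 (L advanced); B->plug->B->R->C->L->E->refl->C->L'->D->R'->G->plug->G
Char 4 ('E'): step: R->1, L=6; E->plug->E->R->A->L->F->refl->G->L'->E->R'->D->plug->D
Char 5 ('A'): step: R->2, L=6; A->plug->F->R->C->L->E->refl->C->L'->D->R'->C->plug->C
Char 6 ('C'): step: R->3, L=6; C->plug->C->R->G->L->H->refl->D->L'->F->R'->H->plug->H
Char 7 ('A'): step: R->4, L=6; A->plug->F->R->G->L->H->refl->D->L'->F->R'->B->plug->B
Final: ciphertext=GHGDCHB, RIGHT=4, LEFT=6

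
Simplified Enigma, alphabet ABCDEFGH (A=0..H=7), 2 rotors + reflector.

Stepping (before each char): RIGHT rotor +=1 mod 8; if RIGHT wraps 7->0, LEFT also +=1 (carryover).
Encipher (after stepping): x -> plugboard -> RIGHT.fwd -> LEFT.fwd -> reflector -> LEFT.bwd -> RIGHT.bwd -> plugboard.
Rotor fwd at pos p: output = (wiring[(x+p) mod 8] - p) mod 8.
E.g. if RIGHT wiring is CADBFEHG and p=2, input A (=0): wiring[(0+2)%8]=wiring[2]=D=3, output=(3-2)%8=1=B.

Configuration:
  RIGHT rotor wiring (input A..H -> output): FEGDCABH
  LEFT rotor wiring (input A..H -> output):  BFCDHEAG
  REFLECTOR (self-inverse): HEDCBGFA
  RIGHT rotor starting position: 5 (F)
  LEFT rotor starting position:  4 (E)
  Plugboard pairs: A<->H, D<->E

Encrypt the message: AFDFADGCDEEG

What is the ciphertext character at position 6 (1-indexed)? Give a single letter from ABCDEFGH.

Char 1 ('A'): step: R->6, L=4; A->plug->H->R->C->L->E->refl->B->L'->F->R'->F->plug->F
Char 2 ('F'): step: R->7, L=4; F->plug->F->R->D->L->C->refl->D->L'->A->R'->A->plug->H
Char 3 ('D'): step: R->0, L->5 (L advanced); D->plug->E->R->C->L->B->refl->E->L'->D->R'->D->plug->E
Char 4 ('F'): step: R->1, L=5; F->plug->F->R->A->L->H->refl->A->L'->E->R'->H->plug->A
Char 5 ('A'): step: R->2, L=5; A->plug->H->R->C->L->B->refl->E->L'->D->R'->G->plug->G
Char 6 ('D'): step: R->3, L=5; D->plug->E->R->E->L->A->refl->H->L'->A->R'->A->plug->H

H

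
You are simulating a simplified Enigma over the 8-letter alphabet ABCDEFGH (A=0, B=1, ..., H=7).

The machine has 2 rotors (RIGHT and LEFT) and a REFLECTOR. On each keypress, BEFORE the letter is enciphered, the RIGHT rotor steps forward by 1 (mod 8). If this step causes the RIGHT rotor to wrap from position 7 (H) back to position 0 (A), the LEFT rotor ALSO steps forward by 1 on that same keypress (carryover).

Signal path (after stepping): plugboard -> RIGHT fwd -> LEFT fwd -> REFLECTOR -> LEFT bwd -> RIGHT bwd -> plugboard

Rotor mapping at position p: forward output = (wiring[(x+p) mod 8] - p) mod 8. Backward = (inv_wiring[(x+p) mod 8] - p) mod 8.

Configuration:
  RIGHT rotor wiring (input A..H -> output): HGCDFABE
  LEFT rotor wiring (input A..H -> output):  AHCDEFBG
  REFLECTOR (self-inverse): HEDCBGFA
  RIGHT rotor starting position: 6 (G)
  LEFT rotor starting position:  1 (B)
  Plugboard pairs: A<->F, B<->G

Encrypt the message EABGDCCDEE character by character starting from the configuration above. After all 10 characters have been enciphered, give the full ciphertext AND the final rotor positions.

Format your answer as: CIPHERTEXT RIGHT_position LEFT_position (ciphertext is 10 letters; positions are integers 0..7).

Char 1 ('E'): step: R->7, L=1; E->plug->E->R->E->L->E->refl->B->L'->B->R'->G->plug->B
Char 2 ('A'): step: R->0, L->2 (L advanced); A->plug->F->R->A->L->A->refl->H->L'->E->R'->H->plug->H
Char 3 ('B'): step: R->1, L=2; B->plug->G->R->D->L->D->refl->C->L'->C->R'->C->plug->C
Char 4 ('G'): step: R->2, L=2; G->plug->B->R->B->L->B->refl->E->L'->F->R'->G->plug->B
Char 5 ('D'): step: R->3, L=2; D->plug->D->R->G->L->G->refl->F->L'->H->R'->H->plug->H
Char 6 ('C'): step: R->4, L=2; C->plug->C->R->F->L->E->refl->B->L'->B->R'->A->plug->F
Char 7 ('C'): step: R->5, L=2; C->plug->C->R->H->L->F->refl->G->L'->G->R'->G->plug->B
Char 8 ('D'): step: R->6, L=2; D->plug->D->R->A->L->A->refl->H->L'->E->R'->E->plug->E
Char 9 ('E'): step: R->7, L=2; E->plug->E->R->E->L->H->refl->A->L'->A->R'->B->plug->G
Char 10 ('E'): step: R->0, L->3 (L advanced); E->plug->E->R->F->L->F->refl->G->L'->D->R'->D->plug->D
Final: ciphertext=BHCBHFBEGD, RIGHT=0, LEFT=3

Answer: BHCBHFBEGD 0 3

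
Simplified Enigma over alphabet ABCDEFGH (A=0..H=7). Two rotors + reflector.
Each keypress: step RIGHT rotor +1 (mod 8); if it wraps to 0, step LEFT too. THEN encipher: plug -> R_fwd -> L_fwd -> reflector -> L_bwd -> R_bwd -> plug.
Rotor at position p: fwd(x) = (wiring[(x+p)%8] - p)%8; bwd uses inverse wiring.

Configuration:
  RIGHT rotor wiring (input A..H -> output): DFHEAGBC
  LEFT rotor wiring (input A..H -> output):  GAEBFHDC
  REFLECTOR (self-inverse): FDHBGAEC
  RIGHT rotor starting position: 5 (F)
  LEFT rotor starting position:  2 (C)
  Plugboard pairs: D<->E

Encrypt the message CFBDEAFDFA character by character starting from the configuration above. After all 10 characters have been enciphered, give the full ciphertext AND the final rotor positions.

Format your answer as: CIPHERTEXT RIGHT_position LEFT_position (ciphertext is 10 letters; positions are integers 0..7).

Char 1 ('C'): step: R->6, L=2; C->plug->C->R->F->L->A->refl->F->L'->D->R'->A->plug->A
Char 2 ('F'): step: R->7, L=2; F->plug->F->R->B->L->H->refl->C->L'->A->R'->D->plug->E
Char 3 ('B'): step: R->0, L->3 (L advanced); B->plug->B->R->F->L->D->refl->B->L'->H->R'->C->plug->C
Char 4 ('D'): step: R->1, L=3; D->plug->E->R->F->L->D->refl->B->L'->H->R'->D->plug->E
Char 5 ('E'): step: R->2, L=3; E->plug->D->R->E->L->H->refl->C->L'->B->R'->G->plug->G
Char 6 ('A'): step: R->3, L=3; A->plug->A->R->B->L->C->refl->H->L'->E->R'->H->plug->H
Char 7 ('F'): step: R->4, L=3; F->plug->F->R->B->L->C->refl->H->L'->E->R'->A->plug->A
Char 8 ('D'): step: R->5, L=3; D->plug->E->R->A->L->G->refl->E->L'->C->R'->F->plug->F
Char 9 ('F'): step: R->6, L=3; F->plug->F->R->G->L->F->refl->A->L'->D->R'->A->plug->A
Char 10 ('A'): step: R->7, L=3; A->plug->A->R->D->L->A->refl->F->L'->G->R'->C->plug->C
Final: ciphertext=AECEGHAFAC, RIGHT=7, LEFT=3

Answer: AECEGHAFAC 7 3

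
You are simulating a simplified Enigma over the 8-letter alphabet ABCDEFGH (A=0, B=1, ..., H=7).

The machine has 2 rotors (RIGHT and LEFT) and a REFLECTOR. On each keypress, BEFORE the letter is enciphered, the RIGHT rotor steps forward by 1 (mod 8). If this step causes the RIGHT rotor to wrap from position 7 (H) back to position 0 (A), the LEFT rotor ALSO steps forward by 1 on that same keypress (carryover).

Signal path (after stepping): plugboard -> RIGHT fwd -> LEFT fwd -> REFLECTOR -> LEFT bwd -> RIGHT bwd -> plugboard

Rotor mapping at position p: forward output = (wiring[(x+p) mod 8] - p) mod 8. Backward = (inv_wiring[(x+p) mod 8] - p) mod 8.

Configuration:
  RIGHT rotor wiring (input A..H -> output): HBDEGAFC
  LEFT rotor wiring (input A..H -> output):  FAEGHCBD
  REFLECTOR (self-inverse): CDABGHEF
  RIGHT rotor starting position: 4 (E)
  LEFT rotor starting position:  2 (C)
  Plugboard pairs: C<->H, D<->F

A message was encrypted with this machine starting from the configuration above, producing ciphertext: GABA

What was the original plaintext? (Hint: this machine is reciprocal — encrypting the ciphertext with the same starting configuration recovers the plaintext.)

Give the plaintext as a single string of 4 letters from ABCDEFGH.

Char 1 ('G'): step: R->5, L=2; G->plug->G->R->H->L->G->refl->E->L'->B->R'->H->plug->C
Char 2 ('A'): step: R->6, L=2; A->plug->A->R->H->L->G->refl->E->L'->B->R'->C->plug->H
Char 3 ('B'): step: R->7, L=2; B->plug->B->R->A->L->C->refl->A->L'->D->R'->A->plug->A
Char 4 ('A'): step: R->0, L->3 (L advanced); A->plug->A->R->H->L->B->refl->D->L'->A->R'->F->plug->D

Answer: CHAD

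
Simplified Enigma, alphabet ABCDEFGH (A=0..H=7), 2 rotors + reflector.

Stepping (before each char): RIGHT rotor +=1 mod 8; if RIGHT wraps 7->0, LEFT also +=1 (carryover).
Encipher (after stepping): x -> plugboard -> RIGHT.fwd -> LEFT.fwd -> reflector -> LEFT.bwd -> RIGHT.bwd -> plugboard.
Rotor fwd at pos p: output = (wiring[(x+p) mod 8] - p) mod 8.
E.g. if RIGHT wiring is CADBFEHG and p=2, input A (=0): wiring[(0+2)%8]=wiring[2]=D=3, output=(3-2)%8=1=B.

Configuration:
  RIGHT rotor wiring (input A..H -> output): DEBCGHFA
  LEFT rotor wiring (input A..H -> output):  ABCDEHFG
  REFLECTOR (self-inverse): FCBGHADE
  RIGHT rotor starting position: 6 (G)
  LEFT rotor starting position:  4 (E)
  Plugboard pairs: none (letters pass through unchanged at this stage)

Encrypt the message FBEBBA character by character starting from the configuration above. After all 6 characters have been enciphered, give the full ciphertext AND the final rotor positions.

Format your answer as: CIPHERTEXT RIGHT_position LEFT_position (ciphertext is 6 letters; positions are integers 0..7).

Char 1 ('F'): step: R->7, L=4; F->plug->F->R->H->L->H->refl->E->L'->E->R'->B->plug->B
Char 2 ('B'): step: R->0, L->5 (L advanced); B->plug->B->R->E->L->E->refl->H->L'->H->R'->F->plug->F
Char 3 ('E'): step: R->1, L=5; E->plug->E->R->G->L->G->refl->D->L'->D->R'->A->plug->A
Char 4 ('B'): step: R->2, L=5; B->plug->B->R->A->L->C->refl->B->L'->C->R'->H->plug->H
Char 5 ('B'): step: R->3, L=5; B->plug->B->R->D->L->D->refl->G->L'->G->R'->H->plug->H
Char 6 ('A'): step: R->4, L=5; A->plug->A->R->C->L->B->refl->C->L'->A->R'->F->plug->F
Final: ciphertext=BFAHHF, RIGHT=4, LEFT=5

Answer: BFAHHF 4 5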